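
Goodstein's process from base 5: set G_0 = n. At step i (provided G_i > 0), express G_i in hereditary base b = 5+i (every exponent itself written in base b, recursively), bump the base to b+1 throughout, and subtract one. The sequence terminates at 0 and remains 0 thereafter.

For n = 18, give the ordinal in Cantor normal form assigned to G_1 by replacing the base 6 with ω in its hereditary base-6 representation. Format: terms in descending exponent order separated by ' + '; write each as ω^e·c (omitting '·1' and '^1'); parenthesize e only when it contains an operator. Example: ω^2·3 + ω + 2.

G_0=18  [base 5] 3·5 + 3  →[5↦6]→  3·6 + 3 = 21  −1 ⇒ G_1=20
G_1=20  [base 6] 3·6 + 2  →[6↦7]→  3·7 + 2 = 23  −1 ⇒ G_2=22

ω·3 + 2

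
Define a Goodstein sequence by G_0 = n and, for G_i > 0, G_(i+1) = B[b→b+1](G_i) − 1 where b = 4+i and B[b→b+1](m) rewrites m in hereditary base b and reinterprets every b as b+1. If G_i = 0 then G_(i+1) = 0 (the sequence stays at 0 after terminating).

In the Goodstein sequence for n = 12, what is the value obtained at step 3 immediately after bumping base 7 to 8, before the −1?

G_0 = 12. HB_4(12) = 3·4. Bump = 15. G_1 = 14.
G_1 = 14. HB_5(14) = 2·5 + 4. Bump = 16. G_2 = 15.
G_2 = 15. HB_6(15) = 2·6 + 3. Bump = 17. G_3 = 16.
G_3 = 16. HB_7(16) = 2·7 + 2. Bump = 18. G_4 = 17.

18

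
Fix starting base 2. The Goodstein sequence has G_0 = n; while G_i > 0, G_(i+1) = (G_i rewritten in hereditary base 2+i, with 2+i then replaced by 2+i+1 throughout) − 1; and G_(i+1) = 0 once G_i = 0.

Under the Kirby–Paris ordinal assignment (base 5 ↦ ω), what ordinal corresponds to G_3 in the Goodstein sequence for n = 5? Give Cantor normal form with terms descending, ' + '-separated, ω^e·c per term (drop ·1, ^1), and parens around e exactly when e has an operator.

ω^3·3 + ω^2·3 + ω·3 + 2

[0] 5 ≡ 2^2 + 1 (base 2). Lift 3: 28. −1: 27.
[1] 27 ≡ 3^3 (base 3). Lift 4: 256. −1: 255.
[2] 255 ≡ 3·4^3 + 3·4^2 + 3·4 + 3 (base 4). Lift 5: 468. −1: 467.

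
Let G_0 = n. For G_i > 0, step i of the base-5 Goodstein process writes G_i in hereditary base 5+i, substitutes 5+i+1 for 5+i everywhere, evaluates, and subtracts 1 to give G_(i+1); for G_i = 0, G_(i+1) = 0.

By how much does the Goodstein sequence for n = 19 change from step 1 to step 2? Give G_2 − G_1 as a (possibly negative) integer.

2

base 5: 19 = 3·5 + 4; at 6: 3·6 + 4 = 22; next = 21
base 6: 21 = 3·6 + 3; at 7: 3·7 + 3 = 24; next = 23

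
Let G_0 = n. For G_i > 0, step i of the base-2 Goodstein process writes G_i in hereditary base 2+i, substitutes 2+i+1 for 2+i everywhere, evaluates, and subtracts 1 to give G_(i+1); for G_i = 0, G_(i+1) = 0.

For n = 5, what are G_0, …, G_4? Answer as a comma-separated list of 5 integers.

[0] 5 ≡ 2^2 + 1 (base 2). Lift 3: 28. −1: 27.
[1] 27 ≡ 3^3 (base 3). Lift 4: 256. −1: 255.
[2] 255 ≡ 3·4^3 + 3·4^2 + 3·4 + 3 (base 4). Lift 5: 468. −1: 467.
[3] 467 ≡ 3·5^3 + 3·5^2 + 3·5 + 2 (base 5). Lift 6: 776. −1: 775.

5, 27, 255, 467, 775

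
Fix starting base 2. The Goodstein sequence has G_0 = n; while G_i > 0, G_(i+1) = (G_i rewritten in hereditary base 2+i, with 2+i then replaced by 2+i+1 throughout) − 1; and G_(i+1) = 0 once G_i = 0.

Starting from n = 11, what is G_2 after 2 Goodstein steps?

step 0: 11 = 2^(2 + 1) + 2 + 1; sub 3 for 2: 3^(3 + 1) + 3 + 1; = 85; G_1 = 85−1 = 84
step 1: 84 = 3^(3 + 1) + 3; sub 4 for 3: 4^(4 + 1) + 4; = 1028; G_2 = 1028−1 = 1027
step 2: 1027 = 4^(4 + 1) + 3; sub 5 for 4: 5^(5 + 1) + 3; = 15628; G_3 = 15628−1 = 15627

1027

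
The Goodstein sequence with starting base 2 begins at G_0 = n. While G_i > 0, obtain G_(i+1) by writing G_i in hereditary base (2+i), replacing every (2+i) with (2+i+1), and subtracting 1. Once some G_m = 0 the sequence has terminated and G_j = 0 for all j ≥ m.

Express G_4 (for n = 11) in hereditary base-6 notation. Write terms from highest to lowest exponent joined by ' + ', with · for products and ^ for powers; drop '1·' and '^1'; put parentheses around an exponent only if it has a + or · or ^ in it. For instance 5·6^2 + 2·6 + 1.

6^(6 + 1) + 1

step 0: 11 = 2^(2 + 1) + 2 + 1; sub 3 for 2: 3^(3 + 1) + 3 + 1; = 85; G_1 = 85−1 = 84
step 1: 84 = 3^(3 + 1) + 3; sub 4 for 3: 4^(4 + 1) + 4; = 1028; G_2 = 1028−1 = 1027
step 2: 1027 = 4^(4 + 1) + 3; sub 5 for 4: 5^(5 + 1) + 3; = 15628; G_3 = 15628−1 = 15627
step 3: 15627 = 5^(5 + 1) + 2; sub 6 for 5: 6^(6 + 1) + 2; = 279938; G_4 = 279938−1 = 279937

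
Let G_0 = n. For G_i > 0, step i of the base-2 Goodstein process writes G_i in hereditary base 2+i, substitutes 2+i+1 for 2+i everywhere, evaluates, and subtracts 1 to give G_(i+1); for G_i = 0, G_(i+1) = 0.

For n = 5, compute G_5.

(0) 5|_2 = 2^2 + 1 ↦ 3^3 + 1|_3 = 28 ⇒ 27
(1) 27|_3 = 3^3 ↦ 4^4|_4 = 256 ⇒ 255
(2) 255|_4 = 3·4^3 + 3·4^2 + 3·4 + 3 ↦ 3·5^3 + 3·5^2 + 3·5 + 3|_5 = 468 ⇒ 467
(3) 467|_5 = 3·5^3 + 3·5^2 + 3·5 + 2 ↦ 3·6^3 + 3·6^2 + 3·6 + 2|_6 = 776 ⇒ 775
(4) 775|_6 = 3·6^3 + 3·6^2 + 3·6 + 1 ↦ 3·7^3 + 3·7^2 + 3·7 + 1|_7 = 1198 ⇒ 1197
(5) 1197|_7 = 3·7^3 + 3·7^2 + 3·7 ↦ 3·8^3 + 3·8^2 + 3·8|_8 = 1752 ⇒ 1751

1197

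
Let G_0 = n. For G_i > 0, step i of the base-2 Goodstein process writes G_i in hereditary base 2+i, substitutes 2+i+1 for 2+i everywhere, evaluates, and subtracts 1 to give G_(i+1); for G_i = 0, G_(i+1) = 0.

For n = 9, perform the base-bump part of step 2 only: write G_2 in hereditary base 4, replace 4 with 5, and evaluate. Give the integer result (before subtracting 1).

(0) 9|_2 = 2^(2 + 1) + 1 ↦ 3^(3 + 1) + 1|_3 = 82 ⇒ 81
(1) 81|_3 = 3^(3 + 1) ↦ 4^(4 + 1)|_4 = 1024 ⇒ 1023
(2) 1023|_4 = 3·4^4 + 3·4^3 + 3·4^2 + 3·4 + 3 ↦ 3·5^5 + 3·5^3 + 3·5^2 + 3·5 + 3|_5 = 9843 ⇒ 9842

9843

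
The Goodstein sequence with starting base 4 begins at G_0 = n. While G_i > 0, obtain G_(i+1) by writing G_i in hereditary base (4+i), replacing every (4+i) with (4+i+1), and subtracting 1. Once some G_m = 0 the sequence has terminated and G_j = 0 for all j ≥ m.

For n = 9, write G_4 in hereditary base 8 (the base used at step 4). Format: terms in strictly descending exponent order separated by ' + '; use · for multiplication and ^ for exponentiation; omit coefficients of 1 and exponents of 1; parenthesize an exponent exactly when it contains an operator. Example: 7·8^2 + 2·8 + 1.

8 + 3

9 —HB4→ 2·4 + 1 —bump→ 2·5 + 1 = 11 —(−1)→ 10
10 —HB5→ 2·5 —bump→ 2·6 = 12 —(−1)→ 11
11 —HB6→ 6 + 5 —bump→ 7 + 5 = 12 —(−1)→ 11
11 —HB7→ 7 + 4 —bump→ 8 + 4 = 12 —(−1)→ 11
11 —HB8→ 8 + 3 —bump→ 9 + 3 = 12 —(−1)→ 11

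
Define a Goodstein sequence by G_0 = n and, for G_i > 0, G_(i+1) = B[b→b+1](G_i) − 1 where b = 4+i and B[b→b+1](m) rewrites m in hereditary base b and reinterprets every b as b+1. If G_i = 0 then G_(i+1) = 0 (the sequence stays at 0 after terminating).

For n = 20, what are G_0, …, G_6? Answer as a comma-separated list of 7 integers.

20 —HB4→ 4^2 + 4 —bump→ 5^2 + 5 = 30 —(−1)→ 29
29 —HB5→ 5^2 + 4 —bump→ 6^2 + 4 = 40 —(−1)→ 39
39 —HB6→ 6^2 + 3 —bump→ 7^2 + 3 = 52 —(−1)→ 51
51 —HB7→ 7^2 + 2 —bump→ 8^2 + 2 = 66 —(−1)→ 65
65 —HB8→ 8^2 + 1 —bump→ 9^2 + 1 = 82 —(−1)→ 81
81 —HB9→ 9^2 —bump→ 10^2 = 100 —(−1)→ 99

20, 29, 39, 51, 65, 81, 99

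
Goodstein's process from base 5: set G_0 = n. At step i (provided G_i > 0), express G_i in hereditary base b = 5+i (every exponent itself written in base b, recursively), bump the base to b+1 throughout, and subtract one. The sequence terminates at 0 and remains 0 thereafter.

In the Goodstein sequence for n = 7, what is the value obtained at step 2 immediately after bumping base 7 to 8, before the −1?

(0) 7|_5 = 5 + 2 ↦ 6 + 2|_6 = 8 ⇒ 7
(1) 7|_6 = 6 + 1 ↦ 7 + 1|_7 = 8 ⇒ 7
(2) 7|_7 = 7 ↦ 8|_8 = 8 ⇒ 7

8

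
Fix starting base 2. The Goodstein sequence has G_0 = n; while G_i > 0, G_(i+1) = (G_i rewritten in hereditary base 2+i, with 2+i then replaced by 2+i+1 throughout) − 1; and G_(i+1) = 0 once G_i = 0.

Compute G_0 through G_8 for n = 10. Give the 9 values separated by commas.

10 —HB2→ 2^(2 + 1) + 2 —bump→ 3^(3 + 1) + 3 = 84 —(−1)→ 83
83 —HB3→ 3^(3 + 1) + 2 —bump→ 4^(4 + 1) + 2 = 1026 —(−1)→ 1025
1025 —HB4→ 4^(4 + 1) + 1 —bump→ 5^(5 + 1) + 1 = 15626 —(−1)→ 15625
15625 —HB5→ 5^(5 + 1) —bump→ 6^(6 + 1) = 279936 —(−1)→ 279935
279935 —HB6→ 5·6^6 + 5·6^5 + 5·6^4 + 5·6^3 + 5·6^2 + 5·6 + 5 —bump→ 5·7^7 + 5·7^5 + 5·7^4 + 5·7^3 + 5·7^2 + 5·7 + 5 = 4215755 —(−1)→ 4215754
4215754 —HB7→ 5·7^7 + 5·7^5 + 5·7^4 + 5·7^3 + 5·7^2 + 5·7 + 4 —bump→ 5·8^8 + 5·8^5 + 5·8^4 + 5·8^3 + 5·8^2 + 5·8 + 4 = 84073324 —(−1)→ 84073323
84073323 —HB8→ 5·8^8 + 5·8^5 + 5·8^4 + 5·8^3 + 5·8^2 + 5·8 + 3 —bump→ 5·9^9 + 5·9^5 + 5·9^4 + 5·9^3 + 5·9^2 + 5·9 + 3 = 1937434593 —(−1)→ 1937434592
1937434592 —HB9→ 5·9^9 + 5·9^5 + 5·9^4 + 5·9^3 + 5·9^2 + 5·9 + 2 —bump→ 5·10^10 + 5·10^5 + 5·10^4 + 5·10^3 + 5·10^2 + 5·10 + 2 = 50000555552 —(−1)→ 50000555551

10, 83, 1025, 15625, 279935, 4215754, 84073323, 1937434592, 50000555551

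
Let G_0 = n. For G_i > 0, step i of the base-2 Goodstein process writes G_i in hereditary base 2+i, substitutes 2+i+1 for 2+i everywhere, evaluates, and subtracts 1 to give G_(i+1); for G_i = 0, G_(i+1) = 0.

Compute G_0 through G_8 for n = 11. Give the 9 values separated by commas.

11, 84, 1027, 15627, 279937, 5764801, 134217727, 2749609302, 70077777775

[0] 11 ≡ 2^(2 + 1) + 2 + 1 (base 2). Lift 3: 85. −1: 84.
[1] 84 ≡ 3^(3 + 1) + 3 (base 3). Lift 4: 1028. −1: 1027.
[2] 1027 ≡ 4^(4 + 1) + 3 (base 4). Lift 5: 15628. −1: 15627.
[3] 15627 ≡ 5^(5 + 1) + 2 (base 5). Lift 6: 279938. −1: 279937.
[4] 279937 ≡ 6^(6 + 1) + 1 (base 6). Lift 7: 5764802. −1: 5764801.
[5] 5764801 ≡ 7^(7 + 1) (base 7). Lift 8: 134217728. −1: 134217727.
[6] 134217727 ≡ 7·8^8 + 7·8^7 + 7·8^6 + 7·8^5 + 7·8^4 + 7·8^3 + 7·8^2 + 7·8 + 7 (base 8). Lift 9: 2749609303. −1: 2749609302.
[7] 2749609302 ≡ 7·9^9 + 7·9^7 + 7·9^6 + 7·9^5 + 7·9^4 + 7·9^3 + 7·9^2 + 7·9 + 6 (base 9). Lift 10: 70077777776. −1: 70077777775.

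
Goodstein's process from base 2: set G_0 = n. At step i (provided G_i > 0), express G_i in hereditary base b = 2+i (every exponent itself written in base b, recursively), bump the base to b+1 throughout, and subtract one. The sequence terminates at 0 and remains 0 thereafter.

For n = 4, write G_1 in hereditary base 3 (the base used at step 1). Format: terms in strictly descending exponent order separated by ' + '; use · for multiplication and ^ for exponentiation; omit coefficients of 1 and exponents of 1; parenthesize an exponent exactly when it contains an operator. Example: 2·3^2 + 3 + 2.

base 2: 4 = 2^2; at 3: 3^3 = 27; next = 26
base 3: 26 = 2·3^2 + 2·3 + 2; at 4: 2·4^2 + 2·4 + 2 = 42; next = 41

2·3^2 + 2·3 + 2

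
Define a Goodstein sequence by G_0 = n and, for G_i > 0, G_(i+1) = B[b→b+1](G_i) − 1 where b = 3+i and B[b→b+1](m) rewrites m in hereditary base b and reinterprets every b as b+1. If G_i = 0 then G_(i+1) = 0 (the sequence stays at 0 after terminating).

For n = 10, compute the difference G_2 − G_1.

8

(0) 10|_3 = 3^2 + 1 ↦ 4^2 + 1|_4 = 17 ⇒ 16
(1) 16|_4 = 4^2 ↦ 5^2|_5 = 25 ⇒ 24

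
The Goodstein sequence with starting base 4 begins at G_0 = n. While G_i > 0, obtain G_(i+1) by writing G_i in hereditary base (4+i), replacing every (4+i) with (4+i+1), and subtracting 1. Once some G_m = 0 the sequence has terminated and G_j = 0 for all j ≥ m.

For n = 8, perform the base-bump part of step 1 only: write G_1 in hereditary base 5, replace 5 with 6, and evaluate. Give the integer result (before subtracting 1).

[0] 8 ≡ 2·4 (base 4). Lift 5: 10. −1: 9.
[1] 9 ≡ 5 + 4 (base 5). Lift 6: 10. −1: 9.

10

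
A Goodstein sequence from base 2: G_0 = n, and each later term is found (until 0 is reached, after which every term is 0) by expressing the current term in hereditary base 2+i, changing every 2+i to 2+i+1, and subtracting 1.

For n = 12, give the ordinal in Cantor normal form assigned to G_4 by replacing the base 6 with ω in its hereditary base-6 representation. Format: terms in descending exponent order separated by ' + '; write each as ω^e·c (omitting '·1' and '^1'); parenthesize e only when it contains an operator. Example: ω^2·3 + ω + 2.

(0) 12|_2 = 2^(2 + 1) + 2^2 ↦ 3^(3 + 1) + 3^3|_3 = 108 ⇒ 107
(1) 107|_3 = 3^(3 + 1) + 2·3^2 + 2·3 + 2 ↦ 4^(4 + 1) + 2·4^2 + 2·4 + 2|_4 = 1066 ⇒ 1065
(2) 1065|_4 = 4^(4 + 1) + 2·4^2 + 2·4 + 1 ↦ 5^(5 + 1) + 2·5^2 + 2·5 + 1|_5 = 15686 ⇒ 15685
(3) 15685|_5 = 5^(5 + 1) + 2·5^2 + 2·5 ↦ 6^(6 + 1) + 2·6^2 + 2·6|_6 = 280020 ⇒ 280019

ω^(ω + 1) + ω^2·2 + ω + 5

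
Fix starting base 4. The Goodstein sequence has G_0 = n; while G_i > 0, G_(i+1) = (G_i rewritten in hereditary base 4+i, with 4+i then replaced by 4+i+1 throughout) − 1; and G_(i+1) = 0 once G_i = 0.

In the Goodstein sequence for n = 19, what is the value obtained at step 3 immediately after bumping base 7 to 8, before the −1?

(0) 19|_4 = 4^2 + 3 ↦ 5^2 + 3|_5 = 28 ⇒ 27
(1) 27|_5 = 5^2 + 2 ↦ 6^2 + 2|_6 = 38 ⇒ 37
(2) 37|_6 = 6^2 + 1 ↦ 7^2 + 1|_7 = 50 ⇒ 49
(3) 49|_7 = 7^2 ↦ 8^2|_8 = 64 ⇒ 63

64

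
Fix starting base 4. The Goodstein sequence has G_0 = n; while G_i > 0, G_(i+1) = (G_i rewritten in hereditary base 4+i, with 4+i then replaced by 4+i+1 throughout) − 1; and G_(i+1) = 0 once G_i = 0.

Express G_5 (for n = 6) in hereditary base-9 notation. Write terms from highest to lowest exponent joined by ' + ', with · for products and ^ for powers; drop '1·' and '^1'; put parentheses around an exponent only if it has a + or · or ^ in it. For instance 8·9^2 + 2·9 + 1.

4

i=0: 6 = 4 + 2 (b=4); 4→5: 5 + 2 = 7; 7−1 = 6
i=1: 6 = 5 + 1 (b=5); 5→6: 6 + 1 = 7; 7−1 = 6
i=2: 6 = 6 (b=6); 6→7: 7 = 7; 7−1 = 6
i=3: 6 = 6 (b=7); 7→8: 6 = 6; 6−1 = 5
i=4: 5 = 5 (b=8); 8→9: 5 = 5; 5−1 = 4
i=5: 4 = 4 (b=9); 9→10: 4 = 4; 4−1 = 3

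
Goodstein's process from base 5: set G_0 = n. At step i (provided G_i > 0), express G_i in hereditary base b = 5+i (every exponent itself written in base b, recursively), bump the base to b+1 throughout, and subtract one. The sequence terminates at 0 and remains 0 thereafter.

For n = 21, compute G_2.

27

i=0: 21 = 4·5 + 1 (b=5); 5→6: 4·6 + 1 = 25; 25−1 = 24
i=1: 24 = 4·6 (b=6); 6→7: 4·7 = 28; 28−1 = 27
i=2: 27 = 3·7 + 6 (b=7); 7→8: 3·8 + 6 = 30; 30−1 = 29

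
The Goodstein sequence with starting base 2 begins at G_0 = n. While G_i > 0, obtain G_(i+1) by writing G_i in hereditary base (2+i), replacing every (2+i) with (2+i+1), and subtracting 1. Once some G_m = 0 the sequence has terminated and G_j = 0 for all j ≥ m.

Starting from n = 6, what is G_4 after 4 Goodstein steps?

G_0=6  [base 2] 2^2 + 2  →[2↦3]→  3^3 + 3 = 30  −1 ⇒ G_1=29
G_1=29  [base 3] 3^3 + 2  →[3↦4]→  4^4 + 2 = 258  −1 ⇒ G_2=257
G_2=257  [base 4] 4^4 + 1  →[4↦5]→  5^5 + 1 = 3126  −1 ⇒ G_3=3125
G_3=3125  [base 5] 5^5  →[5↦6]→  6^6 = 46656  −1 ⇒ G_4=46655
G_4=46655  [base 6] 5·6^5 + 5·6^4 + 5·6^3 + 5·6^2 + 5·6 + 5  →[6↦7]→  5·7^5 + 5·7^4 + 5·7^3 + 5·7^2 + 5·7 + 5 = 98040  −1 ⇒ G_5=98039

46655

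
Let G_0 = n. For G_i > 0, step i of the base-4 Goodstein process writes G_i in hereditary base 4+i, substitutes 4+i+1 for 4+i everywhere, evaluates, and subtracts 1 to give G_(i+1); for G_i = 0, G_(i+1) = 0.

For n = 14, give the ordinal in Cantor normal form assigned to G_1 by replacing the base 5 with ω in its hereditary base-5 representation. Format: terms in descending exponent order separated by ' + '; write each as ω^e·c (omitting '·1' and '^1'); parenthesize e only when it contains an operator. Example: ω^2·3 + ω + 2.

(0) 14|_4 = 3·4 + 2 ↦ 3·5 + 2|_5 = 17 ⇒ 16
(1) 16|_5 = 3·5 + 1 ↦ 3·6 + 1|_6 = 19 ⇒ 18

ω·3 + 1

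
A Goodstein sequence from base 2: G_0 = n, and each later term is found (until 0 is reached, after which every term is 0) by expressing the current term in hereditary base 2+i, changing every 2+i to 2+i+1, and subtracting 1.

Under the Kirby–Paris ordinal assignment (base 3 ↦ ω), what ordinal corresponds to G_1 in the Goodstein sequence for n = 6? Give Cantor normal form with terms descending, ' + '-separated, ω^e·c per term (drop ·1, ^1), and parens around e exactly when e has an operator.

ω^ω + 2

i=0: 6 = 2^2 + 2 (b=2); 2→3: 3^3 + 3 = 30; 30−1 = 29
i=1: 29 = 3^3 + 2 (b=3); 3→4: 4^4 + 2 = 258; 258−1 = 257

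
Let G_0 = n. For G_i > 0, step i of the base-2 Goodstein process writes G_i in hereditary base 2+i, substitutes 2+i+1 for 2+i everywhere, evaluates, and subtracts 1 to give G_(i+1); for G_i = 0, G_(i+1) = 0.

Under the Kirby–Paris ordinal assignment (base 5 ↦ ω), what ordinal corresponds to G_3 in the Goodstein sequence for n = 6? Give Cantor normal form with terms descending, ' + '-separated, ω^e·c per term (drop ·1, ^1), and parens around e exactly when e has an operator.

ω^ω

(0) 6|_2 = 2^2 + 2 ↦ 3^3 + 3|_3 = 30 ⇒ 29
(1) 29|_3 = 3^3 + 2 ↦ 4^4 + 2|_4 = 258 ⇒ 257
(2) 257|_4 = 4^4 + 1 ↦ 5^5 + 1|_5 = 3126 ⇒ 3125
(3) 3125|_5 = 5^5 ↦ 6^6|_6 = 46656 ⇒ 46655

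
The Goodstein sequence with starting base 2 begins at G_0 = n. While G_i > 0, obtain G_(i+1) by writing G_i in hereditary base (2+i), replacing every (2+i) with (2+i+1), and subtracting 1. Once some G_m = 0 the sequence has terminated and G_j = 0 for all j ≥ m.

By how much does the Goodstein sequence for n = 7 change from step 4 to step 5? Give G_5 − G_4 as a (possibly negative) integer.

G_0 = 7. HB_2(7) = 2^2 + 2 + 1. Bump = 31. G_1 = 30.
G_1 = 30. HB_3(30) = 3^3 + 3. Bump = 260. G_2 = 259.
G_2 = 259. HB_4(259) = 4^4 + 3. Bump = 3128. G_3 = 3127.
G_3 = 3127. HB_5(3127) = 5^5 + 2. Bump = 46658. G_4 = 46657.
G_4 = 46657. HB_6(46657) = 6^6 + 1. Bump = 823544. G_5 = 823543.

776886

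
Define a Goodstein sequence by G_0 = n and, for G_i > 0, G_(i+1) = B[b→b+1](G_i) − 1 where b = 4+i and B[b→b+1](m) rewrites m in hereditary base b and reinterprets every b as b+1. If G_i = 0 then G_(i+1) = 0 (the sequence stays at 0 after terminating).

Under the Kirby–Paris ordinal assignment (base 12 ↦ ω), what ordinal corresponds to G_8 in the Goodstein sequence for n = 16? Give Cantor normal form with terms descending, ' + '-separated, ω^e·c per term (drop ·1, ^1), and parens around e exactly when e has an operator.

G_0=16  [base 4] 4^2  →[4↦5]→  5^2 = 25  −1 ⇒ G_1=24
G_1=24  [base 5] 4·5 + 4  →[5↦6]→  4·6 + 4 = 28  −1 ⇒ G_2=27
G_2=27  [base 6] 4·6 + 3  →[6↦7]→  4·7 + 3 = 31  −1 ⇒ G_3=30
G_3=30  [base 7] 4·7 + 2  →[7↦8]→  4·8 + 2 = 34  −1 ⇒ G_4=33
G_4=33  [base 8] 4·8 + 1  →[8↦9]→  4·9 + 1 = 37  −1 ⇒ G_5=36
G_5=36  [base 9] 4·9  →[9↦10]→  4·10 = 40  −1 ⇒ G_6=39
G_6=39  [base 10] 3·10 + 9  →[10↦11]→  3·11 + 9 = 42  −1 ⇒ G_7=41
G_7=41  [base 11] 3·11 + 8  →[11↦12]→  3·12 + 8 = 44  −1 ⇒ G_8=43
G_8=43  [base 12] 3·12 + 7  →[12↦13]→  3·13 + 7 = 46  −1 ⇒ G_9=45

ω·3 + 7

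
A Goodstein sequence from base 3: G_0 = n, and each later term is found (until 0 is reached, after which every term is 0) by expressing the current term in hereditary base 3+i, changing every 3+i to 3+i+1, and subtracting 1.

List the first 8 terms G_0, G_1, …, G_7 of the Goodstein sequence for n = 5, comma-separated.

5, 5, 5, 5, 4, 3, 2, 1

G_0=5  [base 3] 3 + 2  →[3↦4]→  4 + 2 = 6  −1 ⇒ G_1=5
G_1=5  [base 4] 4 + 1  →[4↦5]→  5 + 1 = 6  −1 ⇒ G_2=5
G_2=5  [base 5] 5  →[5↦6]→  6 = 6  −1 ⇒ G_3=5
G_3=5  [base 6] 5  →[6↦7]→  5 = 5  −1 ⇒ G_4=4
G_4=4  [base 7] 4  →[7↦8]→  4 = 4  −1 ⇒ G_5=3
G_5=3  [base 8] 3  →[8↦9]→  3 = 3  −1 ⇒ G_6=2
G_6=2  [base 9] 2  →[9↦10]→  2 = 2  −1 ⇒ G_7=1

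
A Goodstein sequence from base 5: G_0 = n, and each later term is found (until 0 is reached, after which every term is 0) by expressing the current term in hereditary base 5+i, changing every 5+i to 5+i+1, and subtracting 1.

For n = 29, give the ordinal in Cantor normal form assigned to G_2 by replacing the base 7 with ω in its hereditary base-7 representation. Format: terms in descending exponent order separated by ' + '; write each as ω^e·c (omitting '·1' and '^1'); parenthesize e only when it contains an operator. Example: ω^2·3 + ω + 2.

ω^2 + 2

G_0 = 29. HB_5(29) = 5^2 + 4. Bump = 40. G_1 = 39.
G_1 = 39. HB_6(39) = 6^2 + 3. Bump = 52. G_2 = 51.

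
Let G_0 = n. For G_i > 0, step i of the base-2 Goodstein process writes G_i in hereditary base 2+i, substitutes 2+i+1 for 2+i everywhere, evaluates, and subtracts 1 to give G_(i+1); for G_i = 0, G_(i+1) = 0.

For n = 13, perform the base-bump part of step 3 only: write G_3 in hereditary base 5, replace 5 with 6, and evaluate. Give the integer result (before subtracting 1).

base 2: 13 = 2^(2 + 1) + 2^2 + 1; at 3: 3^(3 + 1) + 3^3 + 1 = 109; next = 108
base 3: 108 = 3^(3 + 1) + 3^3; at 4: 4^(4 + 1) + 4^4 = 1280; next = 1279
base 4: 1279 = 4^(4 + 1) + 3·4^3 + 3·4^2 + 3·4 + 3; at 5: 5^(5 + 1) + 3·5^3 + 3·5^2 + 3·5 + 3 = 16093; next = 16092
base 5: 16092 = 5^(5 + 1) + 3·5^3 + 3·5^2 + 3·5 + 2; at 6: 6^(6 + 1) + 3·6^3 + 3·6^2 + 3·6 + 2 = 280712; next = 280711

280712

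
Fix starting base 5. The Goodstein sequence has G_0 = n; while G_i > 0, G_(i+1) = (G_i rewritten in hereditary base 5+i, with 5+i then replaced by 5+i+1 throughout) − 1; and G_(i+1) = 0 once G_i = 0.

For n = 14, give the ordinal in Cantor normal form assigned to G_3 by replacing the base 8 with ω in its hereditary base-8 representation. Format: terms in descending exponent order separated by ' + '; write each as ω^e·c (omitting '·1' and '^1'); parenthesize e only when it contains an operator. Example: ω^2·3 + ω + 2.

[0] 14 ≡ 2·5 + 4 (base 5). Lift 6: 16. −1: 15.
[1] 15 ≡ 2·6 + 3 (base 6). Lift 7: 17. −1: 16.
[2] 16 ≡ 2·7 + 2 (base 7). Lift 8: 18. −1: 17.
[3] 17 ≡ 2·8 + 1 (base 8). Lift 9: 19. −1: 18.

ω·2 + 1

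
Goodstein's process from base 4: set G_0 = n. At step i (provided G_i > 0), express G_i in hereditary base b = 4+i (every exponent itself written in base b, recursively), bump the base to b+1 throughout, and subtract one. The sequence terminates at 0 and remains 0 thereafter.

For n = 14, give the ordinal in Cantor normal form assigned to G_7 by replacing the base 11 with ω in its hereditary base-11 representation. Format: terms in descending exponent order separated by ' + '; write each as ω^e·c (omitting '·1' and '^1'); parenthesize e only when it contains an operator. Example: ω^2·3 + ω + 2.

14 —HB4→ 3·4 + 2 —bump→ 3·5 + 2 = 17 —(−1)→ 16
16 —HB5→ 3·5 + 1 —bump→ 3·6 + 1 = 19 —(−1)→ 18
18 —HB6→ 3·6 —bump→ 3·7 = 21 —(−1)→ 20
20 —HB7→ 2·7 + 6 —bump→ 2·8 + 6 = 22 —(−1)→ 21
21 —HB8→ 2·8 + 5 —bump→ 2·9 + 5 = 23 —(−1)→ 22
22 —HB9→ 2·9 + 4 —bump→ 2·10 + 4 = 24 —(−1)→ 23
23 —HB10→ 2·10 + 3 —bump→ 2·11 + 3 = 25 —(−1)→ 24
24 —HB11→ 2·11 + 2 —bump→ 2·12 + 2 = 26 —(−1)→ 25

ω·2 + 2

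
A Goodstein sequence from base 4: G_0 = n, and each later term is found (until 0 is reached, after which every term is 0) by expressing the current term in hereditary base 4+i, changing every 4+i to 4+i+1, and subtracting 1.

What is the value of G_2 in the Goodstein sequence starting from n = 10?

step 0: 10 = 2·4 + 2; sub 5 for 4: 2·5 + 2; = 12; G_1 = 12−1 = 11
step 1: 11 = 2·5 + 1; sub 6 for 5: 2·6 + 1; = 13; G_2 = 13−1 = 12
step 2: 12 = 2·6; sub 7 for 6: 2·7; = 14; G_3 = 14−1 = 13

12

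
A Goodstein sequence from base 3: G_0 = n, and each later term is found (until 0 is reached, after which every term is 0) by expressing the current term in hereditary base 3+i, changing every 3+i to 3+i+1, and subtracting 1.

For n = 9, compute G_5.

23

[0] 9 ≡ 3^2 (base 3). Lift 4: 16. −1: 15.
[1] 15 ≡ 3·4 + 3 (base 4). Lift 5: 18. −1: 17.
[2] 17 ≡ 3·5 + 2 (base 5). Lift 6: 20. −1: 19.
[3] 19 ≡ 3·6 + 1 (base 6). Lift 7: 22. −1: 21.
[4] 21 ≡ 3·7 (base 7). Lift 8: 24. −1: 23.
[5] 23 ≡ 2·8 + 7 (base 8). Lift 9: 25. −1: 24.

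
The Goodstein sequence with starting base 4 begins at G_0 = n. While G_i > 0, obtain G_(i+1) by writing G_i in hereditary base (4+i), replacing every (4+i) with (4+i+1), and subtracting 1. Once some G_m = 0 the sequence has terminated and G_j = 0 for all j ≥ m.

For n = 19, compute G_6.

75

(0) 19|_4 = 4^2 + 3 ↦ 5^2 + 3|_5 = 28 ⇒ 27
(1) 27|_5 = 5^2 + 2 ↦ 6^2 + 2|_6 = 38 ⇒ 37
(2) 37|_6 = 6^2 + 1 ↦ 7^2 + 1|_7 = 50 ⇒ 49
(3) 49|_7 = 7^2 ↦ 8^2|_8 = 64 ⇒ 63
(4) 63|_8 = 7·8 + 7 ↦ 7·9 + 7|_9 = 70 ⇒ 69
(5) 69|_9 = 7·9 + 6 ↦ 7·10 + 6|_10 = 76 ⇒ 75
(6) 75|_10 = 7·10 + 5 ↦ 7·11 + 5|_11 = 82 ⇒ 81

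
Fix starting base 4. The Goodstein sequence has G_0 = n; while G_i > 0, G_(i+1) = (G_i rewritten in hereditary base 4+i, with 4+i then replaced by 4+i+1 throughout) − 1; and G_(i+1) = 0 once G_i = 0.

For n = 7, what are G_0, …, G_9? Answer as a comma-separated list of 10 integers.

7, 7, 7, 7, 7, 6, 5, 4, 3, 2

[0] 7 ≡ 4 + 3 (base 4). Lift 5: 8. −1: 7.
[1] 7 ≡ 5 + 2 (base 5). Lift 6: 8. −1: 7.
[2] 7 ≡ 6 + 1 (base 6). Lift 7: 8. −1: 7.
[3] 7 ≡ 7 (base 7). Lift 8: 8. −1: 7.
[4] 7 ≡ 7 (base 8). Lift 9: 7. −1: 6.
[5] 6 ≡ 6 (base 9). Lift 10: 6. −1: 5.
[6] 5 ≡ 5 (base 10). Lift 11: 5. −1: 4.
[7] 4 ≡ 4 (base 11). Lift 12: 4. −1: 3.
[8] 3 ≡ 3 (base 12). Lift 13: 3. −1: 2.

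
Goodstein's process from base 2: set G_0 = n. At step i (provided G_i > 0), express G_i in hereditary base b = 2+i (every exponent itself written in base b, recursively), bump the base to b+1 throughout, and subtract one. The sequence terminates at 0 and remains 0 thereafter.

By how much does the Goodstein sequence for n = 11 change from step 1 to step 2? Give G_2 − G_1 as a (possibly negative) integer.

943

[0] 11 ≡ 2^(2 + 1) + 2 + 1 (base 2). Lift 3: 85. −1: 84.
[1] 84 ≡ 3^(3 + 1) + 3 (base 3). Lift 4: 1028. −1: 1027.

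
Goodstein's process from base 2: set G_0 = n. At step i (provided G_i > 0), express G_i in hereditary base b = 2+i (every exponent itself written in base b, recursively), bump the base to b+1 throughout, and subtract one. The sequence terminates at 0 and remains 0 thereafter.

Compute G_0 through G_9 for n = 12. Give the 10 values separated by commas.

12, 107, 1065, 15685, 280019, 5764910, 134217867, 3486784574, 100000000211, 3138428376974

step 0: 12 = 2^(2 + 1) + 2^2; sub 3 for 2: 3^(3 + 1) + 3^3; = 108; G_1 = 108−1 = 107
step 1: 107 = 3^(3 + 1) + 2·3^2 + 2·3 + 2; sub 4 for 3: 4^(4 + 1) + 2·4^2 + 2·4 + 2; = 1066; G_2 = 1066−1 = 1065
step 2: 1065 = 4^(4 + 1) + 2·4^2 + 2·4 + 1; sub 5 for 4: 5^(5 + 1) + 2·5^2 + 2·5 + 1; = 15686; G_3 = 15686−1 = 15685
step 3: 15685 = 5^(5 + 1) + 2·5^2 + 2·5; sub 6 for 5: 6^(6 + 1) + 2·6^2 + 2·6; = 280020; G_4 = 280020−1 = 280019
step 4: 280019 = 6^(6 + 1) + 2·6^2 + 6 + 5; sub 7 for 6: 7^(7 + 1) + 2·7^2 + 7 + 5; = 5764911; G_5 = 5764911−1 = 5764910
step 5: 5764910 = 7^(7 + 1) + 2·7^2 + 7 + 4; sub 8 for 7: 8^(8 + 1) + 2·8^2 + 8 + 4; = 134217868; G_6 = 134217868−1 = 134217867
step 6: 134217867 = 8^(8 + 1) + 2·8^2 + 8 + 3; sub 9 for 8: 9^(9 + 1) + 2·9^2 + 9 + 3; = 3486784575; G_7 = 3486784575−1 = 3486784574
step 7: 3486784574 = 9^(9 + 1) + 2·9^2 + 9 + 2; sub 10 for 9: 10^(10 + 1) + 2·10^2 + 10 + 2; = 100000000212; G_8 = 100000000212−1 = 100000000211
step 8: 100000000211 = 10^(10 + 1) + 2·10^2 + 10 + 1; sub 11 for 10: 11^(11 + 1) + 2·11^2 + 11 + 1; = 3138428376975; G_9 = 3138428376975−1 = 3138428376974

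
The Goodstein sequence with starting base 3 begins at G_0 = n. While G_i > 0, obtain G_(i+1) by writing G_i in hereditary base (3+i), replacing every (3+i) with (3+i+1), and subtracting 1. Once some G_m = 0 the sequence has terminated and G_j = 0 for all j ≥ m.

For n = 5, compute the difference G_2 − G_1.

(0) 5|_3 = 3 + 2 ↦ 4 + 2|_4 = 6 ⇒ 5
(1) 5|_4 = 4 + 1 ↦ 5 + 1|_5 = 6 ⇒ 5

0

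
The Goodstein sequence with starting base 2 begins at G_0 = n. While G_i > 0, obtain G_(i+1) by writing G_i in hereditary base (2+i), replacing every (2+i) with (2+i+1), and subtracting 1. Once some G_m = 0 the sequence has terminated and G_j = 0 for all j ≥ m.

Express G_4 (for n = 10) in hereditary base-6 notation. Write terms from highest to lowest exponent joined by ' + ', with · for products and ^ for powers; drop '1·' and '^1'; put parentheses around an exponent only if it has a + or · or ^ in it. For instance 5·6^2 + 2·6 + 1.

5·6^6 + 5·6^5 + 5·6^4 + 5·6^3 + 5·6^2 + 5·6 + 5

G_0 = 10. HB_2(10) = 2^(2 + 1) + 2. Bump = 84. G_1 = 83.
G_1 = 83. HB_3(83) = 3^(3 + 1) + 2. Bump = 1026. G_2 = 1025.
G_2 = 1025. HB_4(1025) = 4^(4 + 1) + 1. Bump = 15626. G_3 = 15625.
G_3 = 15625. HB_5(15625) = 5^(5 + 1). Bump = 279936. G_4 = 279935.
G_4 = 279935. HB_6(279935) = 5·6^6 + 5·6^5 + 5·6^4 + 5·6^3 + 5·6^2 + 5·6 + 5. Bump = 4215755. G_5 = 4215754.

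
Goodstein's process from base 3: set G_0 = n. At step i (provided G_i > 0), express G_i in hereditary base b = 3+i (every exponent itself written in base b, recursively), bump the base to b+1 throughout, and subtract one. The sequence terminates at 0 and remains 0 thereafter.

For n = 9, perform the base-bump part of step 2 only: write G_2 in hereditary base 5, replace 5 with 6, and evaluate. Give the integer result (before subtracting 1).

20

9 —HB3→ 3^2 —bump→ 4^2 = 16 —(−1)→ 15
15 —HB4→ 3·4 + 3 —bump→ 3·5 + 3 = 18 —(−1)→ 17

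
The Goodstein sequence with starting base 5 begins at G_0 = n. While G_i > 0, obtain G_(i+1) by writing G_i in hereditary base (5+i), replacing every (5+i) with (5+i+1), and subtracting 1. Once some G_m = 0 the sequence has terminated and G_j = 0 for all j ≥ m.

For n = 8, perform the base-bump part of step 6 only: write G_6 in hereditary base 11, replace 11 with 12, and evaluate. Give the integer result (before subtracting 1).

6

G_0 = 8. HB_5(8) = 5 + 3. Bump = 9. G_1 = 8.
G_1 = 8. HB_6(8) = 6 + 2. Bump = 9. G_2 = 8.
G_2 = 8. HB_7(8) = 7 + 1. Bump = 9. G_3 = 8.
G_3 = 8. HB_8(8) = 8. Bump = 9. G_4 = 8.
G_4 = 8. HB_9(8) = 8. Bump = 8. G_5 = 7.
G_5 = 7. HB_10(7) = 7. Bump = 7. G_6 = 6.
G_6 = 6. HB_11(6) = 6. Bump = 6. G_7 = 5.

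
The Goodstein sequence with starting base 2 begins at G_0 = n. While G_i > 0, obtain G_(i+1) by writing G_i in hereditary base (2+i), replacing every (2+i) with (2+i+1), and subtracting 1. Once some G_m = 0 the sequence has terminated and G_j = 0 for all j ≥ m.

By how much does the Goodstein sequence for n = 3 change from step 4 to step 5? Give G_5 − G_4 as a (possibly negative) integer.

-1

[0] 3 ≡ 2 + 1 (base 2). Lift 3: 4. −1: 3.
[1] 3 ≡ 3 (base 3). Lift 4: 4. −1: 3.
[2] 3 ≡ 3 (base 4). Lift 5: 3. −1: 2.
[3] 2 ≡ 2 (base 5). Lift 6: 2. −1: 1.
[4] 1 ≡ 1 (base 6). Lift 7: 1. −1: 0.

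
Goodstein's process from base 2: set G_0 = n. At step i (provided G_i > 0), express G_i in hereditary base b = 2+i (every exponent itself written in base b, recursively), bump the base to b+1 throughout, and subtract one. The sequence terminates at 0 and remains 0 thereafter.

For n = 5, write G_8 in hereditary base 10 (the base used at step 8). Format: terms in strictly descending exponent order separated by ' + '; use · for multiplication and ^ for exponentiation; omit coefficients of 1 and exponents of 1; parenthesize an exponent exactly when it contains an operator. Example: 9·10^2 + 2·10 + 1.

3·10^3 + 3·10^2 + 2·10 + 5

i=0: 5 = 2^2 + 1 (b=2); 2→3: 3^3 + 1 = 28; 28−1 = 27
i=1: 27 = 3^3 (b=3); 3→4: 4^4 = 256; 256−1 = 255
i=2: 255 = 3·4^3 + 3·4^2 + 3·4 + 3 (b=4); 4→5: 3·5^3 + 3·5^2 + 3·5 + 3 = 468; 468−1 = 467
i=3: 467 = 3·5^3 + 3·5^2 + 3·5 + 2 (b=5); 5→6: 3·6^3 + 3·6^2 + 3·6 + 2 = 776; 776−1 = 775
i=4: 775 = 3·6^3 + 3·6^2 + 3·6 + 1 (b=6); 6→7: 3·7^3 + 3·7^2 + 3·7 + 1 = 1198; 1198−1 = 1197
i=5: 1197 = 3·7^3 + 3·7^2 + 3·7 (b=7); 7→8: 3·8^3 + 3·8^2 + 3·8 = 1752; 1752−1 = 1751
i=6: 1751 = 3·8^3 + 3·8^2 + 2·8 + 7 (b=8); 8→9: 3·9^3 + 3·9^2 + 2·9 + 7 = 2455; 2455−1 = 2454
i=7: 2454 = 3·9^3 + 3·9^2 + 2·9 + 6 (b=9); 9→10: 3·10^3 + 3·10^2 + 2·10 + 6 = 3326; 3326−1 = 3325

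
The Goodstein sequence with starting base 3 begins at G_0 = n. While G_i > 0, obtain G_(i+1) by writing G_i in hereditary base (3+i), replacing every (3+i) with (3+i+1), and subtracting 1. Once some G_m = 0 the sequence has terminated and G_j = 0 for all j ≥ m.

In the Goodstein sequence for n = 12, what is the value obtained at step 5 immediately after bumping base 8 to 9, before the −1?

base 3: 12 = 3^2 + 3; at 4: 4^2 + 4 = 20; next = 19
base 4: 19 = 4^2 + 3; at 5: 5^2 + 3 = 28; next = 27
base 5: 27 = 5^2 + 2; at 6: 6^2 + 2 = 38; next = 37
base 6: 37 = 6^2 + 1; at 7: 7^2 + 1 = 50; next = 49
base 7: 49 = 7^2; at 8: 8^2 = 64; next = 63
base 8: 63 = 7·8 + 7; at 9: 7·9 + 7 = 70; next = 69

70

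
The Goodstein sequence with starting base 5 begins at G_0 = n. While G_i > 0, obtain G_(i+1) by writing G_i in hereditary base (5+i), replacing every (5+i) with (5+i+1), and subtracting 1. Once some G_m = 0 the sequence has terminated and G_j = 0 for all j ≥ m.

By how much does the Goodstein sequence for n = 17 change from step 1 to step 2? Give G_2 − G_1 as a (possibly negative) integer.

2

G_0=17  [base 5] 3·5 + 2  →[5↦6]→  3·6 + 2 = 20  −1 ⇒ G_1=19
G_1=19  [base 6] 3·6 + 1  →[6↦7]→  3·7 + 1 = 22  −1 ⇒ G_2=21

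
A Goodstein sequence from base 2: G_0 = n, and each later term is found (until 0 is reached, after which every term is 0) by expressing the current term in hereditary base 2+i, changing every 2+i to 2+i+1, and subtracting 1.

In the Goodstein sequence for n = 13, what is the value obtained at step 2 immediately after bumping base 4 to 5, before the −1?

base 2: 13 = 2^(2 + 1) + 2^2 + 1; at 3: 3^(3 + 1) + 3^3 + 1 = 109; next = 108
base 3: 108 = 3^(3 + 1) + 3^3; at 4: 4^(4 + 1) + 4^4 = 1280; next = 1279
base 4: 1279 = 4^(4 + 1) + 3·4^3 + 3·4^2 + 3·4 + 3; at 5: 5^(5 + 1) + 3·5^3 + 3·5^2 + 3·5 + 3 = 16093; next = 16092

16093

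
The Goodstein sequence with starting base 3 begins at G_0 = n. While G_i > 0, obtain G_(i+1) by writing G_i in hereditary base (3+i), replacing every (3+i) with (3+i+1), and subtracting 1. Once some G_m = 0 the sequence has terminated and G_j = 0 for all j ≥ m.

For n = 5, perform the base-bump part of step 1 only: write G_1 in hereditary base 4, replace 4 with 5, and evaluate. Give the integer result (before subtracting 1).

6

[0] 5 ≡ 3 + 2 (base 3). Lift 4: 6. −1: 5.
[1] 5 ≡ 4 + 1 (base 4). Lift 5: 6. −1: 5.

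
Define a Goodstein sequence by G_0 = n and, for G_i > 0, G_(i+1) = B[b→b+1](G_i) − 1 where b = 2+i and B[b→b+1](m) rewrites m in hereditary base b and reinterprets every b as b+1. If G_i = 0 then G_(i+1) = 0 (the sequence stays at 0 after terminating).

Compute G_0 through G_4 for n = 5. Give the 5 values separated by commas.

[0] 5 ≡ 2^2 + 1 (base 2). Lift 3: 28. −1: 27.
[1] 27 ≡ 3^3 (base 3). Lift 4: 256. −1: 255.
[2] 255 ≡ 3·4^3 + 3·4^2 + 3·4 + 3 (base 4). Lift 5: 468. −1: 467.
[3] 467 ≡ 3·5^3 + 3·5^2 + 3·5 + 2 (base 5). Lift 6: 776. −1: 775.

5, 27, 255, 467, 775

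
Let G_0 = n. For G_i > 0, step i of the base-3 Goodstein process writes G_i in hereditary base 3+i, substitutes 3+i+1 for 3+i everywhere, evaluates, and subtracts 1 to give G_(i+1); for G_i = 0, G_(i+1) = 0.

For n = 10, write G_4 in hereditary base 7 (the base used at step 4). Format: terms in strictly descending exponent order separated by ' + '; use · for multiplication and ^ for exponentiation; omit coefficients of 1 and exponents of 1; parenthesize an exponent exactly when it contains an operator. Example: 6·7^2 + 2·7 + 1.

4·7 + 2

step 0: 10 = 3^2 + 1; sub 4 for 3: 4^2 + 1; = 17; G_1 = 17−1 = 16
step 1: 16 = 4^2; sub 5 for 4: 5^2; = 25; G_2 = 25−1 = 24
step 2: 24 = 4·5 + 4; sub 6 for 5: 4·6 + 4; = 28; G_3 = 28−1 = 27
step 3: 27 = 4·6 + 3; sub 7 for 6: 4·7 + 3; = 31; G_4 = 31−1 = 30
step 4: 30 = 4·7 + 2; sub 8 for 7: 4·8 + 2; = 34; G_5 = 34−1 = 33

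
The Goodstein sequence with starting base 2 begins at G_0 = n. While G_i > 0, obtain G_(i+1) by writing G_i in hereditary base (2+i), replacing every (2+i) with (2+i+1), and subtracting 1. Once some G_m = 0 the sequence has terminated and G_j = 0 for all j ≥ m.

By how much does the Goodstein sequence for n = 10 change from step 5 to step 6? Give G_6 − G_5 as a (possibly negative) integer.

79857569

[0] 10 ≡ 2^(2 + 1) + 2 (base 2). Lift 3: 84. −1: 83.
[1] 83 ≡ 3^(3 + 1) + 2 (base 3). Lift 4: 1026. −1: 1025.
[2] 1025 ≡ 4^(4 + 1) + 1 (base 4). Lift 5: 15626. −1: 15625.
[3] 15625 ≡ 5^(5 + 1) (base 5). Lift 6: 279936. −1: 279935.
[4] 279935 ≡ 5·6^6 + 5·6^5 + 5·6^4 + 5·6^3 + 5·6^2 + 5·6 + 5 (base 6). Lift 7: 4215755. −1: 4215754.
[5] 4215754 ≡ 5·7^7 + 5·7^5 + 5·7^4 + 5·7^3 + 5·7^2 + 5·7 + 4 (base 7). Lift 8: 84073324. −1: 84073323.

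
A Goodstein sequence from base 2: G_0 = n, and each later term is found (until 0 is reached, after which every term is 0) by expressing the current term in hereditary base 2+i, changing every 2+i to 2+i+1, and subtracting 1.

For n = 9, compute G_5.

G_0=9  [base 2] 2^(2 + 1) + 1  →[2↦3]→  3^(3 + 1) + 1 = 82  −1 ⇒ G_1=81
G_1=81  [base 3] 3^(3 + 1)  →[3↦4]→  4^(4 + 1) = 1024  −1 ⇒ G_2=1023
G_2=1023  [base 4] 3·4^4 + 3·4^3 + 3·4^2 + 3·4 + 3  →[4↦5]→  3·5^5 + 3·5^3 + 3·5^2 + 3·5 + 3 = 9843  −1 ⇒ G_3=9842
G_3=9842  [base 5] 3·5^5 + 3·5^3 + 3·5^2 + 3·5 + 2  →[5↦6]→  3·6^6 + 3·6^3 + 3·6^2 + 3·6 + 2 = 140744  −1 ⇒ G_4=140743
G_4=140743  [base 6] 3·6^6 + 3·6^3 + 3·6^2 + 3·6 + 1  →[6↦7]→  3·7^7 + 3·7^3 + 3·7^2 + 3·7 + 1 = 2471827  −1 ⇒ G_5=2471826
G_5=2471826  [base 7] 3·7^7 + 3·7^3 + 3·7^2 + 3·7  →[7↦8]→  3·8^8 + 3·8^3 + 3·8^2 + 3·8 = 50333400  −1 ⇒ G_6=50333399

2471826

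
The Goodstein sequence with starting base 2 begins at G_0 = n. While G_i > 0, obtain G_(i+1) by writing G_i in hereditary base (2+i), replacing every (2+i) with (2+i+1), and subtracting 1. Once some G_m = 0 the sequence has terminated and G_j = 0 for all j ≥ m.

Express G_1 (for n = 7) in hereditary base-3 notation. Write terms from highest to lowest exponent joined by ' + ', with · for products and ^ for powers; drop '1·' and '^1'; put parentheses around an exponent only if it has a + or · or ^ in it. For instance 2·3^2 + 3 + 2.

3^3 + 3

step 0: 7 = 2^2 + 2 + 1; sub 3 for 2: 3^3 + 3 + 1; = 31; G_1 = 31−1 = 30
step 1: 30 = 3^3 + 3; sub 4 for 3: 4^4 + 4; = 260; G_2 = 260−1 = 259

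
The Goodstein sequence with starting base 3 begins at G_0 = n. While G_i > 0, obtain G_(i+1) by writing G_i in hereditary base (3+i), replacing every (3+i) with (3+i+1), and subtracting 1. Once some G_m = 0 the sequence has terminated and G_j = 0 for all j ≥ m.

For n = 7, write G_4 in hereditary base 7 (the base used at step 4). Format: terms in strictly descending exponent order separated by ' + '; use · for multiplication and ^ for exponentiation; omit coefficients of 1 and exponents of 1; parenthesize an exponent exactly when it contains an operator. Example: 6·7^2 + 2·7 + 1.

G_0 = 7. HB_3(7) = 2·3 + 1. Bump = 9. G_1 = 8.
G_1 = 8. HB_4(8) = 2·4. Bump = 10. G_2 = 9.
G_2 = 9. HB_5(9) = 5 + 4. Bump = 10. G_3 = 9.
G_3 = 9. HB_6(9) = 6 + 3. Bump = 10. G_4 = 9.

7 + 2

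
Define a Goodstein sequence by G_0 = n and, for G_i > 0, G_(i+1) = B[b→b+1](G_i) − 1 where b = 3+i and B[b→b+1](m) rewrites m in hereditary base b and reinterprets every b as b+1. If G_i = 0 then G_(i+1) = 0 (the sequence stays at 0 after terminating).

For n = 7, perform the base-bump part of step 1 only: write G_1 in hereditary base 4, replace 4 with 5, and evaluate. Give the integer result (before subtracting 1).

10

base 3: 7 = 2·3 + 1; at 4: 2·4 + 1 = 9; next = 8
base 4: 8 = 2·4; at 5: 2·5 = 10; next = 9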